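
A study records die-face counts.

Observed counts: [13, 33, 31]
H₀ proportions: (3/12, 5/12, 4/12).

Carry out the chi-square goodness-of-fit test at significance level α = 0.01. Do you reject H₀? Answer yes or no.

reject H₀: no

n = 77; E_i = n·p_i = [19.25, 32.08, 25.67]
χ² = (13−19.25)²/19.25 + (33−32.08)²/32.08 + (31−25.67)²/25.67 = 3.1636
df = 2
p-value (upper-tail) = 0.20560
At α=0.01: p ≥ α → fail to reject H₀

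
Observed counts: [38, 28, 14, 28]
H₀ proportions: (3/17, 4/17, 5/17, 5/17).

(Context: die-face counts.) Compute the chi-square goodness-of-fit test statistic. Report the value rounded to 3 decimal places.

n = 108; E_i = n·p_i = [19.06, 25.41, 31.76, 31.76]
χ² = (38−19.06)²/19.06 + (28−25.41)²/25.41 + (14−31.76)²/31.76 + (28−31.76)²/31.76 = 29.4691
df = 3

test statistic = 29.469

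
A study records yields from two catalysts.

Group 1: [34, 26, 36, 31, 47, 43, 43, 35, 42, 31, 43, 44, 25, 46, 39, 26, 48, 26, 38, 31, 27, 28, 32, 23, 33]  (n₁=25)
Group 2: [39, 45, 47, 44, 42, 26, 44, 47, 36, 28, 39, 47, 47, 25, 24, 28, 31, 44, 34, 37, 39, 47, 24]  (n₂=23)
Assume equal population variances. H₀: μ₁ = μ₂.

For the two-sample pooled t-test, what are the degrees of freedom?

df = n₁ + n₂ − 2 = 25 + 23 − 2 = 46

degrees of freedom = 46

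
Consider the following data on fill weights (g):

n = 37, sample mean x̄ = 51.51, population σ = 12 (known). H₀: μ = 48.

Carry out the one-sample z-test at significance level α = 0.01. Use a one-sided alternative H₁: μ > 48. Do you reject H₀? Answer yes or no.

SE = σ/√n = 12/√37 = 1.9728
z = (x̄−μ₀)/SE = (51.51−48)/1.9728 = 1.7792
p-value (one-sided, H₁ greater) = 0.03760
At α=0.01: p ≥ α → fail to reject H₀

reject H₀: no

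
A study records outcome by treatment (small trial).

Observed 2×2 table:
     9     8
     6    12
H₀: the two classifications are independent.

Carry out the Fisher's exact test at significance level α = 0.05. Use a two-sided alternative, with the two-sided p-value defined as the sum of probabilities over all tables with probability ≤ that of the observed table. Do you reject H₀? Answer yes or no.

Margins: r₁=17, r₂=18, c₁=15, c₂=20, n=35
p_obs = C(17,9)·C(18,6)/C(35,15); sum pmf over tables with pmf ≤ p_obs
p-value (two-sided) = 0.31453
At α=0.05: p ≥ α → fail to reject H₀

reject H₀: no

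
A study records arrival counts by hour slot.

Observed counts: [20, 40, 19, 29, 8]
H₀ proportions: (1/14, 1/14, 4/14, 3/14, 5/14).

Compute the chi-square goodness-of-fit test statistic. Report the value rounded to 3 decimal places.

n = 116; E_i = n·p_i = [8.29, 8.29, 33.14, 24.86, 41.43]
χ² = (20−8.29)²/8.29 + (40−8.29)²/8.29 + (19−33.14)²/33.14 + (29−24.86)²/24.86 + (8−41.43)²/41.43 = 171.6497
df = 4

test statistic = 171.650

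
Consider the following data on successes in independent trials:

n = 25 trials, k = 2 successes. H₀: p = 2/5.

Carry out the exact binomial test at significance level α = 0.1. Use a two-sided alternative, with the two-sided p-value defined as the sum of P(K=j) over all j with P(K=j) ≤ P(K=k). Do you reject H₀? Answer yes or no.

Exact binomial: n=25, k=2, p₀=2/5=0.4000
P(X=j) = C(n,j)·p₀^j·(1−p₀)^(n−j); p = Σ P(X=j) over j with P(X=j) ≤ P(X=2)
p-value (two-sided) = 0.00071
At α=0.1: p < α → reject H₀

reject H₀: yes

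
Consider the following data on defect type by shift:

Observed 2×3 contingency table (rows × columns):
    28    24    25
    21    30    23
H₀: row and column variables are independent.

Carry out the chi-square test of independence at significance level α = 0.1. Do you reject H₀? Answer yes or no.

Row totals [77, 74], col totals [49, 54, 48], n=151
χ² = (28−24.99)²/24.99 + (24−27.54)²/27.54 + (25−24.48)²/24.48 + (21−24.01)²/24.01 + (30−26.46)²/26.46 + (23−23.52)²/23.52 = 1.6911
df = 2
p-value (upper-tail) = 0.42933
At α=0.1: p ≥ α → fail to reject H₀

reject H₀: no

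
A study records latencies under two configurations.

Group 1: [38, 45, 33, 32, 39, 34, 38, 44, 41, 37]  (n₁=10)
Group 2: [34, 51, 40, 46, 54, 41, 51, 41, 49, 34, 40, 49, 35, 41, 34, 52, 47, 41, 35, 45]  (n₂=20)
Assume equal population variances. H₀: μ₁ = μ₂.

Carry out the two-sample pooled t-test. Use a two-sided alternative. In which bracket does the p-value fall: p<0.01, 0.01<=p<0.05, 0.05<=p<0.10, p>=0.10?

p-value bracket: 0.01<=p<0.05

x̄₁=38.100, s₁=4.383, n₁=10
x̄₂=43.000, s₂=6.633, n₂=20
s_p² = [9·4.383² + 19·6.633²]/28 = 36.0321
SE = √(s_p²·(1/10+1/20)) = 2.3248
t = (38.100−43.000)/2.3248 = -2.1077
df = 28
p-value (two-sided) = 0.04414
→ bracket: 0.01<=p<0.05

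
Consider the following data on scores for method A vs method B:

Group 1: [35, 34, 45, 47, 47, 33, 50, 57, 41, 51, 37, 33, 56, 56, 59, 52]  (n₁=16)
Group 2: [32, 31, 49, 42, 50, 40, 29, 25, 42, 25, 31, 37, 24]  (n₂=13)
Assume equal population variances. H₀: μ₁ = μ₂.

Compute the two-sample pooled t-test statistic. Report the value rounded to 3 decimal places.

test statistic = 3.145

x̄₁=45.812, s₁=9.232, n₁=16
x̄₂=35.154, s₂=8.877, n₂=13
s_p² = [15·9.232² + 12·8.877²]/27 = 82.3752
SE = √(s_p²·(1/16+1/13)) = 3.3890
t = (45.812−35.154)/3.3890 = 3.1451
df = 27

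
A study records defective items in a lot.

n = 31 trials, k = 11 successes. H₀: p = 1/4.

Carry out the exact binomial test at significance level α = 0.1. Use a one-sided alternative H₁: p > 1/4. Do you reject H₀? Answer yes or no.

reject H₀: no

Exact binomial: n=31, k=11, p₀=1/4=0.2500
P(X≥11) from Σ C(n,i)·p₀^i·(1−p₀)^(n−i)
p-value (one-sided, H₁ greater) = 0.12844
At α=0.1: p ≥ α → fail to reject H₀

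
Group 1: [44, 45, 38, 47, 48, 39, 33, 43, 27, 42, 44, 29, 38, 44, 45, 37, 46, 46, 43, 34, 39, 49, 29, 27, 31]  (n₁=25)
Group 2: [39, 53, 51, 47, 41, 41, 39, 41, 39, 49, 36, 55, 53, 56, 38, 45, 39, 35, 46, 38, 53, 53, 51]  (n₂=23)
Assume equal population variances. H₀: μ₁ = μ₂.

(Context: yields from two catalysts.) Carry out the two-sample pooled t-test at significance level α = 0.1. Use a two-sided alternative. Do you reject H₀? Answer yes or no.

reject H₀: yes

x̄₁=39.480, s₁=6.905, n₁=25
x̄₂=45.130, s₂=6.878, n₂=23
s_p² = [24·6.905² + 22·6.878²]/46 = 47.4967
SE = √(s_p²·(1/25+1/23)) = 1.9912
t = (39.480−45.130)/1.9912 = -2.8377
df = 46
p-value (two-sided) = 0.00674
At α=0.1: p < α → reject H₀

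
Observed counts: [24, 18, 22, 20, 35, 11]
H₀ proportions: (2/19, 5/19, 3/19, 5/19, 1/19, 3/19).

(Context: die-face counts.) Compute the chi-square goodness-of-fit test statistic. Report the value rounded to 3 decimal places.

n = 130; E_i = n·p_i = [13.68, 34.21, 20.53, 34.21, 6.84, 20.53]
χ² = (24−13.68)²/13.68 + (18−34.21)²/34.21 + (22−20.53)²/20.53 + (20−34.21)²/34.21 + (35−6.84)²/6.84 + (11−20.53)²/20.53 = 141.7682
df = 5

test statistic = 141.768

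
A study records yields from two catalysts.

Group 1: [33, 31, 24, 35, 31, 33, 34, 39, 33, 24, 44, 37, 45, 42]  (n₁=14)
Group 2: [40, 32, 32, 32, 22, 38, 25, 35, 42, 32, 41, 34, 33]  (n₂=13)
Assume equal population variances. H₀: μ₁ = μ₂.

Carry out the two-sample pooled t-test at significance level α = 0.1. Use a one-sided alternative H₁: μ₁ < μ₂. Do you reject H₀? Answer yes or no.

reject H₀: no

x̄₁=34.643, s₁=6.416, n₁=14
x̄₂=33.692, s₂=5.822, n₂=13
s_p² = [13·6.416² + 12·5.822²]/25 = 37.6793
SE = √(s_p²·(1/14+1/13)) = 2.3643
t = (34.643−33.692)/2.3643 = 0.4020
df = 25
p-value (one-sided, H₁ less) = 0.65447
At α=0.1: p ≥ α → fail to reject H₀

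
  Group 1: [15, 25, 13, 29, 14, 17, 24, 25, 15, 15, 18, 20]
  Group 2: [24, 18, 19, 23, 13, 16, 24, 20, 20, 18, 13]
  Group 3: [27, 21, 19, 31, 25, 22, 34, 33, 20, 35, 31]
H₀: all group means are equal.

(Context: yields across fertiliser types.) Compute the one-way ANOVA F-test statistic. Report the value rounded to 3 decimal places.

test statistic = 9.100

Group means [19.17, 18.91, 27.09], grand mean 21.647
SSB = Σnᵢ(x̄ᵢ−x̄)² = 482.280; SSW = ΣΣ(x−x̄ᵢ)² = 821.485
MSB = 482.280/2 = 241.1399; MSW = 821.485/31 = 26.4995
F = MSB/MSW = 9.0998
df = (2, 31)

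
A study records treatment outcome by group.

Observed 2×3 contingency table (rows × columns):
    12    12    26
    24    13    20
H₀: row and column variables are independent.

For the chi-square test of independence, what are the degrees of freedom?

df = (r−1)(c−1) = (2−1)·(3−1) = 2

degrees of freedom = 2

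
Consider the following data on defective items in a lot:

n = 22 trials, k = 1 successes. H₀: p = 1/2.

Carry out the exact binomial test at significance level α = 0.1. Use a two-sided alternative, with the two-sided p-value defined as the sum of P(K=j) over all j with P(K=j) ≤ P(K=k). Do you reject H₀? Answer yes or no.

reject H₀: yes

Exact binomial: n=22, k=1, p₀=1/2=0.5000
P(X=j) = C(n,j)·p₀^j·(1−p₀)^(n−j); p = Σ P(X=j) over j with P(X=j) ≤ P(X=1)
p-value (two-sided) = 0.00001
At α=0.1: p < α → reject H₀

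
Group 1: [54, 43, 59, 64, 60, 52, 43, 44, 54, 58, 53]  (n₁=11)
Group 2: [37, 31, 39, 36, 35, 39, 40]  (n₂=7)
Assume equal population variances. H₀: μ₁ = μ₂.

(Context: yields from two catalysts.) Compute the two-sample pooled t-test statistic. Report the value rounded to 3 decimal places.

test statistic = 5.663

x̄₁=53.091, s₁=7.176, n₁=11
x̄₂=36.714, s₂=3.094, n₂=7
s_p² = [10·7.176² + 6·3.094²]/16 = 35.7711
SE = √(s_p²·(1/11+1/7)) = 2.8917
t = (53.091−36.714)/2.8917 = 5.6633
df = 16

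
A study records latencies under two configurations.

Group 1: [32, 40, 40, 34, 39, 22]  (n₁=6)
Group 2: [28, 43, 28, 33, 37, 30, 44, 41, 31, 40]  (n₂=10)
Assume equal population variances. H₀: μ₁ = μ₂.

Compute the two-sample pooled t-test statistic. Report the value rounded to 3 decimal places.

test statistic = -0.297

x̄₁=34.500, s₁=6.979, n₁=6
x̄₂=35.500, s₂=6.241, n₂=10
s_p² = [5·6.979² + 9·6.241²]/14 = 42.4286
SE = √(s_p²·(1/6+1/10)) = 3.3637
t = (34.500−35.500)/3.3637 = -0.2973
df = 14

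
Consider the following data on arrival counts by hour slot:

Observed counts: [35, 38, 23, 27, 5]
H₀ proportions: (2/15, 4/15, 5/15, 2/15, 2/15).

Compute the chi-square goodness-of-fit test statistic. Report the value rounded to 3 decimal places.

test statistic = 42.660

n = 128; E_i = n·p_i = [17.07, 34.13, 42.67, 17.07, 17.07]
χ² = (35−17.07)²/17.07 + (38−34.13)²/34.13 + (23−42.67)²/42.67 + (27−17.07)²/17.07 + (5−17.07)²/17.07 = 42.6602
df = 4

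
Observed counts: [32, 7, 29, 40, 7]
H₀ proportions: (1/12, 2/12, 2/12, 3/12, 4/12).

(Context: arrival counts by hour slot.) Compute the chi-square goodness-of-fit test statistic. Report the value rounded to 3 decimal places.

n = 115; E_i = n·p_i = [9.58, 19.17, 19.17, 28.75, 38.33]
χ² = (32−9.58)²/9.58 + (7−19.17)²/19.17 + (29−19.17)²/19.17 + (40−28.75)²/28.75 + (7−38.33)²/38.33 = 95.2174
df = 4

test statistic = 95.217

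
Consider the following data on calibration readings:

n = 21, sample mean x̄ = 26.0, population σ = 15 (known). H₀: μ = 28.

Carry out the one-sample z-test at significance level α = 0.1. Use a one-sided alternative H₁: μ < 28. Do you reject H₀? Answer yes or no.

reject H₀: no

SE = σ/√n = 15/√21 = 3.2733
z = (x̄−μ₀)/SE = (26.0−28)/3.2733 = -0.6110
p-value (one-sided, H₁ less) = 0.27060
At α=0.1: p ≥ α → fail to reject H₀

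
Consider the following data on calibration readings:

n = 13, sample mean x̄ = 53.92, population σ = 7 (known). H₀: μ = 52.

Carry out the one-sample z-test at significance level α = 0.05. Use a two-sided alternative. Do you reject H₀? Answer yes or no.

SE = σ/√n = 7/√13 = 1.9415
z = (x̄−μ₀)/SE = (53.92−52)/1.9415 = 0.9890
p-value (two-sided) = 0.32269
At α=0.05: p ≥ α → fail to reject H₀

reject H₀: no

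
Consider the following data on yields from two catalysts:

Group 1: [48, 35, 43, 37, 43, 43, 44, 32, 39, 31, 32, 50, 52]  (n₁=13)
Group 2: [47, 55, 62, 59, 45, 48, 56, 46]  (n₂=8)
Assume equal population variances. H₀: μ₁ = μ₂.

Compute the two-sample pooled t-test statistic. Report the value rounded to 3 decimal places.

x̄₁=40.692, s₁=7.005, n₁=13
x̄₂=52.250, s₂=6.541, n₂=8
s_p² = [12·7.005² + 7·6.541²]/19 = 46.7510
SE = √(s_p²·(1/13+1/8)) = 3.0725
t = (40.692−52.250)/3.0725 = -3.7617
df = 19

test statistic = -3.762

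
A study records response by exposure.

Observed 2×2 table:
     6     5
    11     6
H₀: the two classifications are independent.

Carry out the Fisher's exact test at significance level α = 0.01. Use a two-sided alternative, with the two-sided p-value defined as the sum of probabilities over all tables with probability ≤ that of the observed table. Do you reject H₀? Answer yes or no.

reject H₀: no

Margins: r₁=11, r₂=17, c₁=17, c₂=11, n=28
p_obs = C(11,6)·C(17,11)/C(28,17); sum pmf over tables with pmf ≤ p_obs
p-value (two-sided) = 0.70114
At α=0.01: p ≥ α → fail to reject H₀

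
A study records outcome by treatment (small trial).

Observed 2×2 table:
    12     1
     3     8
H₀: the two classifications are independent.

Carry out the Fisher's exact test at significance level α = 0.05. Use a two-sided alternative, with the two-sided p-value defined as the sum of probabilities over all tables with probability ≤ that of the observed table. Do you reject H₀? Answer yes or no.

Margins: r₁=13, r₂=11, c₁=15, c₂=9, n=24
p_obs = C(13,12)·C(11,3)/C(24,15); sum pmf over tables with pmf ≤ p_obs
p-value (two-sided) = 0.00223
At α=0.05: p < α → reject H₀

reject H₀: yes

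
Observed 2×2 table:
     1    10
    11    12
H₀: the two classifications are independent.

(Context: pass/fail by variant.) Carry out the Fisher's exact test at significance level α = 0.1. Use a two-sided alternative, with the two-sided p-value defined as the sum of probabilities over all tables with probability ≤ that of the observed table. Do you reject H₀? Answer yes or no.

Margins: r₁=11, r₂=23, c₁=12, c₂=22, n=34
p_obs = C(11,1)·C(23,11)/C(34,12); sum pmf over tables with pmf ≤ p_obs
p-value (two-sided) = 0.05269
At α=0.1: p < α → reject H₀

reject H₀: yes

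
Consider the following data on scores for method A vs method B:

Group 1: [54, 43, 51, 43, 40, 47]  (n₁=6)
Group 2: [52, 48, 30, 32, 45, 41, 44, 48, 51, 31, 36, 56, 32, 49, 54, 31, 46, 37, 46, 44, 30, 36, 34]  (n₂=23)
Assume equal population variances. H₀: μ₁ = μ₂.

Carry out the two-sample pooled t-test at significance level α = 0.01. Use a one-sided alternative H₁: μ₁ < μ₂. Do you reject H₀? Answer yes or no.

x̄₁=46.333, s₁=5.354, n₁=6
x̄₂=41.435, s₂=8.463, n₂=23
s_p² = [5·5.354² + 22·8.463²]/27 = 63.6661
SE = √(s_p²·(1/6+1/23)) = 3.6577
t = (46.333−41.435)/3.6577 = 1.3392
df = 27
p-value (one-sided, H₁ less) = 0.90417
At α=0.01: p ≥ α → fail to reject H₀

reject H₀: no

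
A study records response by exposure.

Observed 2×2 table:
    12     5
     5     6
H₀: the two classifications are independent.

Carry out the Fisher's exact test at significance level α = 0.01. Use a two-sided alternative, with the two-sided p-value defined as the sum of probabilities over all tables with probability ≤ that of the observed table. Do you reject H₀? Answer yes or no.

reject H₀: no

Margins: r₁=17, r₂=11, c₁=17, c₂=11, n=28
p_obs = C(17,12)·C(11,5)/C(28,17); sum pmf over tables with pmf ≤ p_obs
p-value (two-sided) = 0.24809
At α=0.01: p ≥ α → fail to reject H₀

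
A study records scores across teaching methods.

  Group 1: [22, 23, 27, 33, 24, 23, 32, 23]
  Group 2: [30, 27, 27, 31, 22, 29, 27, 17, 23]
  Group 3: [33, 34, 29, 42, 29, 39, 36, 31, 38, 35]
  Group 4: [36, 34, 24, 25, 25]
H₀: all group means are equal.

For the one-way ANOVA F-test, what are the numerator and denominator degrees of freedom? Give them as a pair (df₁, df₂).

degrees of freedom = [3, 28]

k = 4 groups, N = 32 total
df = (k−1, N−k) = (4−1, 32−4) = (3, 28)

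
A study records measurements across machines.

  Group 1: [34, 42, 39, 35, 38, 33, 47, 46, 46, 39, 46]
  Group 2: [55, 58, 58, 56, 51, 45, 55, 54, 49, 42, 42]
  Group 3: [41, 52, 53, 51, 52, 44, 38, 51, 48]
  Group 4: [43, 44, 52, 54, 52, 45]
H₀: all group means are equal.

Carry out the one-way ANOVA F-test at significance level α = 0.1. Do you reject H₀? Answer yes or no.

reject H₀: yes

Group means [40.45, 51.36, 47.78, 48.33], grand mean 46.757
SSB = Σnᵢ(x̄ᵢ−x̄)² = 694.649; SSW = ΣΣ(x−x̄ᵢ)² = 996.162
MSB = 694.649/3 = 231.5497; MSW = 996.162/33 = 30.1867
F = MSB/MSW = 7.6706
df = (3, 33)
p-value (upper-tail) = 0.00051
At α=0.1: p < α → reject H₀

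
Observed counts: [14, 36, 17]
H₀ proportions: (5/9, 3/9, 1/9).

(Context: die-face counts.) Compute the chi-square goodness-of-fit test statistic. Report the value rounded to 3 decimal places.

n = 67; E_i = n·p_i = [37.22, 22.33, 7.44]
χ² = (14−37.22)²/37.22 + (36−22.33)²/22.33 + (17−7.44)²/7.44 = 35.1164
df = 2

test statistic = 35.116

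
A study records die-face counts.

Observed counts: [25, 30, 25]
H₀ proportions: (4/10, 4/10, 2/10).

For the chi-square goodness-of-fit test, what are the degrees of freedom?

df = k − 1 = 3 − 1 = 2

degrees of freedom = 2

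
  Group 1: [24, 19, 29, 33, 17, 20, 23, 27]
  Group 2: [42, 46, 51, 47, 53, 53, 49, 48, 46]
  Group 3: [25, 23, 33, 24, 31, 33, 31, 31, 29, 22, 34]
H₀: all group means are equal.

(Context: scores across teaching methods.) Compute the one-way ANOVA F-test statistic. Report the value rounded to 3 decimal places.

test statistic = 73.186

Group means [24.00, 48.33, 28.73], grand mean 33.679
SSB = Σnᵢ(x̄ᵢ−x̄)² = 2951.925; SSW = ΣΣ(x−x̄ᵢ)² = 504.182
MSB = 2951.925/2 = 1475.9627; MSW = 504.182/25 = 20.1673
F = MSB/MSW = 73.1860
df = (2, 25)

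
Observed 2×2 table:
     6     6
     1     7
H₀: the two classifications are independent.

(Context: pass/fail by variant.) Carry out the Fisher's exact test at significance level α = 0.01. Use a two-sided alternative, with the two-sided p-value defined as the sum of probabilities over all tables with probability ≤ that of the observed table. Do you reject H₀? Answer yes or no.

Margins: r₁=12, r₂=8, c₁=7, c₂=13, n=20
p_obs = C(12,6)·C(8,1)/C(20,7); sum pmf over tables with pmf ≤ p_obs
p-value (two-sided) = 0.15769
At α=0.01: p ≥ α → fail to reject H₀

reject H₀: no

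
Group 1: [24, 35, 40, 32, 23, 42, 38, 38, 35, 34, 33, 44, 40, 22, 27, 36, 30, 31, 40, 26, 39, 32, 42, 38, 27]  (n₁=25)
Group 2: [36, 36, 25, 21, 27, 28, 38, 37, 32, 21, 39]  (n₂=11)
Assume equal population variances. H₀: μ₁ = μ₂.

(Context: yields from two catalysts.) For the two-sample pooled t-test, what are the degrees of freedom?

degrees of freedom = 34

df = n₁ + n₂ − 2 = 25 + 11 − 2 = 34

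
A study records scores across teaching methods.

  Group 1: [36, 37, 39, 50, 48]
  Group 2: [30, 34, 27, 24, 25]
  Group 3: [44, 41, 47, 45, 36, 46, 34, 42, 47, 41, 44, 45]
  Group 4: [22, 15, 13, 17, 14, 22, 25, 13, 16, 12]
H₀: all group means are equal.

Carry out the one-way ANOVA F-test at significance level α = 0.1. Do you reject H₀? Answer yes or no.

Group means [42.00, 28.00, 42.67, 16.90], grand mean 32.219
SSB = Σnᵢ(x̄ᵢ−x̄)² = 4223.902; SSW = ΣΣ(x−x̄ᵢ)² = 609.567
MSB = 4223.902/3 = 1407.9674; MSW = 609.567/28 = 21.7702
F = MSB/MSW = 64.6740
df = (3, 28)
p-value (upper-tail) = 0.00000
At α=0.1: p < α → reject H₀

reject H₀: yes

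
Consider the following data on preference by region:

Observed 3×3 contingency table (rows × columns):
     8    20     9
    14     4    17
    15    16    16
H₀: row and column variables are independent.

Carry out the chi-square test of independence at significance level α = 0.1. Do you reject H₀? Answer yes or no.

reject H₀: yes

Row totals [37, 35, 47], col totals [37, 40, 42], n=119
χ² = (8−11.50)²/11.50 + (20−12.44)²/12.44 + (9−13.06)²/13.06 + (14−10.88)²/10.88 + (4−11.76)²/11.76 + (17−12.35)²/12.35 + (15−14.61)²/14.61 + (16−15.80)²/15.80 + (16−16.59)²/16.59 = 14.7278
df = 4
p-value (upper-tail) = 0.00530
At α=0.1: p < α → reject H₀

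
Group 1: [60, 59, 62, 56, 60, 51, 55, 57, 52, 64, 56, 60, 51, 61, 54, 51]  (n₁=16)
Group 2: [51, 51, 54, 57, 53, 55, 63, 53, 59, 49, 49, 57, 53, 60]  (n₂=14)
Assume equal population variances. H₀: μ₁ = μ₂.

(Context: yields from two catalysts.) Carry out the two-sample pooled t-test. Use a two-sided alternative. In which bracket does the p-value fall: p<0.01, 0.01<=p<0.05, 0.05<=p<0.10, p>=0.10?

x̄₁=56.812, s₁=4.230, n₁=16
x̄₂=54.571, s₂=4.183, n₂=14
s_p² = [15·4.230² + 13·4.183²]/28 = 17.7095
SE = √(s_p²·(1/16+1/14)) = 1.5401
t = (56.812−54.571)/1.5401 = 1.4552
df = 28
p-value (two-sided) = 0.15674
→ bracket: p>=0.10

p-value bracket: p>=0.10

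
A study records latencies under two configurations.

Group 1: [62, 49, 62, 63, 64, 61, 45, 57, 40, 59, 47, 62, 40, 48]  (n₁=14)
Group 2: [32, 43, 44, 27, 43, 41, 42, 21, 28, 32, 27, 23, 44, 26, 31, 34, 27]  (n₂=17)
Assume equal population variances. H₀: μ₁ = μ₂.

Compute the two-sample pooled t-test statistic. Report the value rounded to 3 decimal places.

x̄₁=54.214, s₁=8.937, n₁=14
x̄₂=33.235, s₂=7.981, n₂=17
s_p² = [13·8.937² + 16·7.981²]/29 = 70.9454
SE = √(s_p²·(1/14+1/17)) = 3.0399
t = (54.214−33.235)/3.0399 = 6.9013
df = 29

test statistic = 6.901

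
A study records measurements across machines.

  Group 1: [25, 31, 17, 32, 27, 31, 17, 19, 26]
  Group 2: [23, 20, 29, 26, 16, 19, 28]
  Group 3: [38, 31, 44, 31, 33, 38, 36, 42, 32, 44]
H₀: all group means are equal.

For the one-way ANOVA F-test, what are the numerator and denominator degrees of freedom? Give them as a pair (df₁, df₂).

k = 3 groups, N = 26 total
df = (k−1, N−k) = (3−1, 26−3) = (2, 23)

degrees of freedom = [2, 23]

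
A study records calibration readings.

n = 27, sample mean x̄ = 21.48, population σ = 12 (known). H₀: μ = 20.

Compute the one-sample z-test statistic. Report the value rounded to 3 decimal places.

test statistic = 0.641

SE = σ/√n = 12/√27 = 2.3094
z = (x̄−μ₀)/SE = (21.48−20)/2.3094 = 0.6409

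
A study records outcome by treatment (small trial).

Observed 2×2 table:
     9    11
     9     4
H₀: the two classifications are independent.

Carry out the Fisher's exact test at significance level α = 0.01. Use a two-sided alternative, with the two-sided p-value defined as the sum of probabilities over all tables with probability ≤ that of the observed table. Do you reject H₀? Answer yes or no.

reject H₀: no

Margins: r₁=20, r₂=13, c₁=18, c₂=15, n=33
p_obs = C(20,9)·C(13,9)/C(33,18); sum pmf over tables with pmf ≤ p_obs
p-value (two-sided) = 0.28442
At α=0.01: p ≥ α → fail to reject H₀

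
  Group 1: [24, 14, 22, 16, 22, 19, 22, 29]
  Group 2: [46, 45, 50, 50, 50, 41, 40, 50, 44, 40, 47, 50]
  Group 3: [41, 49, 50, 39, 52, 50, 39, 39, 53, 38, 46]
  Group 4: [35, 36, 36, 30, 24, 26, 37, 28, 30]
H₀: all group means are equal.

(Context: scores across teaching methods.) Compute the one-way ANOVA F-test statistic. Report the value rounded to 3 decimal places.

test statistic = 55.328

Group means [21.00, 46.08, 45.09, 31.33], grand mean 37.475
SSB = Σnᵢ(x̄ᵢ−x̄)² = 4038.149; SSW = ΣΣ(x−x̄ᵢ)² = 875.826
MSB = 4038.149/3 = 1346.0497; MSW = 875.826/36 = 24.3285
F = MSB/MSW = 55.3281
df = (3, 36)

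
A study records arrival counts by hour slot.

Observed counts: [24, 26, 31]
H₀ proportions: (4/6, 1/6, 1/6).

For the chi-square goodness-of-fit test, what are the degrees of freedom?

df = k − 1 = 3 − 1 = 2

degrees of freedom = 2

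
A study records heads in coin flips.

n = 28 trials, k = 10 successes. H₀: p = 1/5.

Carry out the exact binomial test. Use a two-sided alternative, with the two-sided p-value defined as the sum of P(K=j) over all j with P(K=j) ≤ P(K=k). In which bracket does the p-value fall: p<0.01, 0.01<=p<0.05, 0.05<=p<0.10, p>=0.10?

p-value bracket: 0.05<=p<0.10

Exact binomial: n=28, k=10, p₀=1/5=0.2000
P(X=j) = C(n,j)·p₀^j·(1−p₀)^(n−j); p = Σ P(X=j) over j with P(X=j) ≤ P(X=10)
p-value (two-sided) = 0.05454
→ bracket: 0.05<=p<0.10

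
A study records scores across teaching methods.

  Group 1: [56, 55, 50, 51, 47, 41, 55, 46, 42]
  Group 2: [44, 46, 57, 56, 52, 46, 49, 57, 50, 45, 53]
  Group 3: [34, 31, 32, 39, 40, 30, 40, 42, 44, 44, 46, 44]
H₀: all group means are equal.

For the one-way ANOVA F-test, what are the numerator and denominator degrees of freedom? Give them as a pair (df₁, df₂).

k = 3 groups, N = 32 total
df = (k−1, N−k) = (3−1, 32−3) = (2, 29)

degrees of freedom = [2, 29]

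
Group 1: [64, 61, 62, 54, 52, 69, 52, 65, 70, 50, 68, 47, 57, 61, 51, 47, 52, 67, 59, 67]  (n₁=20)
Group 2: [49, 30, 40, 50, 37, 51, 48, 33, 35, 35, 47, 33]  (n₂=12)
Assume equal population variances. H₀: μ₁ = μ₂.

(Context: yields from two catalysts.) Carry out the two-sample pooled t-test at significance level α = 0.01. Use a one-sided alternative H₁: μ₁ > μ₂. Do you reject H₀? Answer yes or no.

reject H₀: yes

x̄₁=58.750, s₁=7.663, n₁=20
x̄₂=40.667, s₂=7.785, n₂=12
s_p² = [19·7.663² + 11·7.785²]/30 = 59.4139
SE = √(s_p²·(1/20+1/12)) = 2.8146
t = (58.750−40.667)/2.8146 = 6.4249
df = 30
p-value (one-sided, H₁ greater) = 0.00000
At α=0.01: p < α → reject H₀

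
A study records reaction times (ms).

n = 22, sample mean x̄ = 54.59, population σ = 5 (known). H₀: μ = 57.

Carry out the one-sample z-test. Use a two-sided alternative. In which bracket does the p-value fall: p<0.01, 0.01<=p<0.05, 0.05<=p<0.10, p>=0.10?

p-value bracket: 0.01<=p<0.05

SE = σ/√n = 5/√22 = 1.0660
z = (x̄−μ₀)/SE = (54.59−57)/1.0660 = -2.2608
p-value (two-sided) = 0.02377
→ bracket: 0.01<=p<0.05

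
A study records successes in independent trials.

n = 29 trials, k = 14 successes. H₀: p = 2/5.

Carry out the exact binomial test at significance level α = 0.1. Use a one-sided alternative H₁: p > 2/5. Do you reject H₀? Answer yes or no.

reject H₀: no

Exact binomial: n=29, k=14, p₀=2/5=0.4000
P(X≥14) from Σ C(n,i)·p₀^i·(1−p₀)^(n−i)
p-value (one-sided, H₁ greater) = 0.23410
At α=0.1: p ≥ α → fail to reject H₀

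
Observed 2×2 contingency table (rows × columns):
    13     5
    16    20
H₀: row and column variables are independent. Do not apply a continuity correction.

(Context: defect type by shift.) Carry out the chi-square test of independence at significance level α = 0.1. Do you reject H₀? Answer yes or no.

Row totals [18, 36], col totals [29, 25], n=54
χ² = (13−9.67)²/9.67 + (5−8.33)²/8.33 + (16−19.33)²/19.33 + (20−16.67)²/16.67 = 3.7241
df = 1
p-value (upper-tail) = 0.05363
At α=0.1: p < α → reject H₀

reject H₀: yes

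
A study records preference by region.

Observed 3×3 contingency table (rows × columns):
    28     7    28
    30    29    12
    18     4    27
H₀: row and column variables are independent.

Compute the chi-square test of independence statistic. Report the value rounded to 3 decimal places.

test statistic = 32.818

Row totals [63, 71, 49], col totals [76, 40, 67], n=183
χ² = (28−26.16)²/26.16 + (7−13.77)²/13.77 + (28−23.07)²/23.07 + (30−29.49)²/29.49 + (29−15.52)²/15.52 + (12−25.99)²/25.99 + (18−20.35)²/20.35 + (4−10.71)²/10.71 + (27−17.94)²/17.94 = 32.8179
df = 4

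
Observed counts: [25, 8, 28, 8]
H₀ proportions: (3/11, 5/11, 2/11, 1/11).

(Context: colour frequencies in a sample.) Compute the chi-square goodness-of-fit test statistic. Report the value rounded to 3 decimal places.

test statistic = 38.949

n = 69; E_i = n·p_i = [18.82, 31.36, 12.55, 6.27]
χ² = (25−18.82)²/18.82 + (8−31.36)²/31.36 + (28−12.55)²/12.55 + (8−6.27)²/6.27 = 38.9488
df = 3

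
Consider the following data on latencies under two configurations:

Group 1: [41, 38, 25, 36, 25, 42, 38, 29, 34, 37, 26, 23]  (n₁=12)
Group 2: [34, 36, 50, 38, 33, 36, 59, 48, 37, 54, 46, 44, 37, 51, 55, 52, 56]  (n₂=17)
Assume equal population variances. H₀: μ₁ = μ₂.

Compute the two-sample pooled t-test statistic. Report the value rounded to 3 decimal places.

test statistic = -4.043

x̄₁=32.833, s₁=6.834, n₁=12
x̄₂=45.059, s₂=8.743, n₂=17
s_p² = [11·6.834² + 16·8.743²]/27 = 64.3188
SE = √(s_p²·(1/12+1/17)) = 3.0238
t = (32.833−45.059)/3.0238 = -4.0431
df = 27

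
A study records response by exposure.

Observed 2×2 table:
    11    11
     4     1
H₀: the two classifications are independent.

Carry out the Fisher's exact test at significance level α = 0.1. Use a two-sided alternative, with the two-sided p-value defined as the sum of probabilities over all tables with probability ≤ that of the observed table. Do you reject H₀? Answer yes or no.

Margins: r₁=22, r₂=5, c₁=15, c₂=12, n=27
p_obs = C(22,11)·C(5,4)/C(27,15); sum pmf over tables with pmf ≤ p_obs
p-value (two-sided) = 0.34188
At α=0.1: p ≥ α → fail to reject H₀

reject H₀: no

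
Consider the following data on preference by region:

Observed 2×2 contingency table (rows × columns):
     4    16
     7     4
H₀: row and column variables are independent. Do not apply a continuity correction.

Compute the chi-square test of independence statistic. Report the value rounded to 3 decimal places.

test statistic = 5.903

Row totals [20, 11], col totals [11, 20], n=31
χ² = (4−7.10)²/7.10 + (16−12.90)²/12.90 + (7−3.90)²/3.90 + (4−7.10)²/7.10 = 5.9028
df = 1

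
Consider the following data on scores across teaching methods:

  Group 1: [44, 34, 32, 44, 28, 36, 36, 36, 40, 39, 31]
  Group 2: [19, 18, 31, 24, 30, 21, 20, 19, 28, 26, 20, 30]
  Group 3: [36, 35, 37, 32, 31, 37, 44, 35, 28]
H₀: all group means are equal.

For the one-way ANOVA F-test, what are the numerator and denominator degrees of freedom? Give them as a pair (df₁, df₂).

k = 3 groups, N = 32 total
df = (k−1, N−k) = (3−1, 32−3) = (2, 29)

degrees of freedom = [2, 29]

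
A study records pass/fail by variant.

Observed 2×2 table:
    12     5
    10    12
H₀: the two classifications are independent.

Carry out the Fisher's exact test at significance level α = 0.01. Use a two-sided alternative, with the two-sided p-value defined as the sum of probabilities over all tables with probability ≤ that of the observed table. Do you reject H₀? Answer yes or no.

reject H₀: no

Margins: r₁=17, r₂=22, c₁=22, c₂=17, n=39
p_obs = C(17,12)·C(22,10)/C(39,22); sum pmf over tables with pmf ≤ p_obs
p-value (two-sided) = 0.19303
At α=0.01: p ≥ α → fail to reject H₀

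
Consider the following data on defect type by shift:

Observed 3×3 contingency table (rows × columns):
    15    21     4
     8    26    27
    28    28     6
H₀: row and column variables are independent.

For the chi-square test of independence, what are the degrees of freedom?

degrees of freedom = 4

df = (r−1)(c−1) = (3−1)·(3−1) = 4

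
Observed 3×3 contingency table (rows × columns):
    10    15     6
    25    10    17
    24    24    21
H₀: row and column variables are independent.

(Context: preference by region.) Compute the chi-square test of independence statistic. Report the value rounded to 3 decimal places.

test statistic = 8.447

Row totals [31, 52, 69], col totals [59, 49, 44], n=152
χ² = (10−12.03)²/12.03 + (15−9.99)²/9.99 + (6−8.97)²/8.97 + (25−20.18)²/20.18 + (10−16.76)²/16.76 + (17−15.05)²/15.05 + (24−26.78)²/26.78 + (24−22.24)²/22.24 + (21−19.97)²/19.97 = 8.4473
df = 4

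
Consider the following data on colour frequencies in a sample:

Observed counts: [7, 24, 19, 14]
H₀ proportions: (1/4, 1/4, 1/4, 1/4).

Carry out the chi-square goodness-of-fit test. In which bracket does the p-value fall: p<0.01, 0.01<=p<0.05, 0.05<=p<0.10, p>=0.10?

n = 64; E_i = n·p_i = [16.00, 16.00, 16.00, 16.00]
χ² = (7−16.00)²/16.00 + (24−16.00)²/16.00 + (19−16.00)²/16.00 + (14−16.00)²/16.00 = 9.8750
df = 3
p-value (upper-tail) = 0.01966
→ bracket: 0.01<=p<0.05

p-value bracket: 0.01<=p<0.05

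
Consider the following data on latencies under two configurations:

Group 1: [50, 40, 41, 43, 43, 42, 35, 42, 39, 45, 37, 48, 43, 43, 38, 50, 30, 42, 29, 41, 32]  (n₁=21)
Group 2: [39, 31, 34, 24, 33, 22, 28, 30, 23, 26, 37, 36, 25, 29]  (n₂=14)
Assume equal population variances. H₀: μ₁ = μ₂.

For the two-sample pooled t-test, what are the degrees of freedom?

degrees of freedom = 33

df = n₁ + n₂ − 2 = 21 + 14 − 2 = 33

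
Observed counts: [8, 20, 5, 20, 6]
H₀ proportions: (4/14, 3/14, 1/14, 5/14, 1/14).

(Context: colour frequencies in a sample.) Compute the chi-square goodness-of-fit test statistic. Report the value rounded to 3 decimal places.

test statistic = 9.893

n = 59; E_i = n·p_i = [16.86, 12.64, 4.21, 21.07, 4.21]
χ² = (8−16.86)²/16.86 + (20−12.64)²/12.64 + (5−4.21)²/4.21 + (20−21.07)²/21.07 + (6−4.21)²/4.21 = 9.8927
df = 4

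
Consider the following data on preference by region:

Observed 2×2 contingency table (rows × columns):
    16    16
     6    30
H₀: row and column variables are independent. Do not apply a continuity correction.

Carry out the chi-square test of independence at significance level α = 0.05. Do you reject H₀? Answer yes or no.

reject H₀: yes

Row totals [32, 36], col totals [22, 46], n=68
χ² = (16−10.35)²/10.35 + (16−21.65)²/21.65 + (6−11.65)²/11.65 + (30−24.35)²/24.35 = 8.6008
df = 1
p-value (upper-tail) = 0.00336
At α=0.05: p < α → reject H₀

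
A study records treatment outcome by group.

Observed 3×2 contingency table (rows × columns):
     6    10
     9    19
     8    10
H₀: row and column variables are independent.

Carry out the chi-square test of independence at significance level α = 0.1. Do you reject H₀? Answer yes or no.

reject H₀: no

Row totals [16, 28, 18], col totals [23, 39], n=62
χ² = (6−5.94)²/5.94 + (10−10.06)²/10.06 + (9−10.39)²/10.39 + (19−17.61)²/17.61 + (8−6.68)²/6.68 + (10−11.32)²/11.32 = 0.7120
df = 2
p-value (upper-tail) = 0.70046
At α=0.1: p ≥ α → fail to reject H₀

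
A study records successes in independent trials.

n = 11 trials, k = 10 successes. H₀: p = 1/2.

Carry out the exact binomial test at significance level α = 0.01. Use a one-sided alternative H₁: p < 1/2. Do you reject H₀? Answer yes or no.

Exact binomial: n=11, k=10, p₀=1/2=0.5000
P(X≤10) from Σ C(n,i)·p₀^i·(1−p₀)^(n−i)
p-value (one-sided, H₁ less) = 0.99951
At α=0.01: p ≥ α → fail to reject H₀

reject H₀: no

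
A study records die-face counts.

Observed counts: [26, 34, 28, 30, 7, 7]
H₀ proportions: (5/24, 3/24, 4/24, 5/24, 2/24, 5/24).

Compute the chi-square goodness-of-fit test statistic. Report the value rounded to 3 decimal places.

test statistic = 37.242

n = 132; E_i = n·p_i = [27.50, 16.50, 22.00, 27.50, 11.00, 27.50]
χ² = (26−27.50)²/27.50 + (34−16.50)²/16.50 + (28−22.00)²/22.00 + (30−27.50)²/27.50 + (7−11.00)²/11.00 + (7−27.50)²/27.50 = 37.2424
df = 5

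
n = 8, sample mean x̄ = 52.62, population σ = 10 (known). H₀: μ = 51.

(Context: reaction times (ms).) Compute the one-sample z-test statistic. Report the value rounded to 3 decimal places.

test statistic = 0.458

SE = σ/√n = 10/√8 = 3.5355
z = (x̄−μ₀)/SE = (52.62−51)/3.5355 = 0.4582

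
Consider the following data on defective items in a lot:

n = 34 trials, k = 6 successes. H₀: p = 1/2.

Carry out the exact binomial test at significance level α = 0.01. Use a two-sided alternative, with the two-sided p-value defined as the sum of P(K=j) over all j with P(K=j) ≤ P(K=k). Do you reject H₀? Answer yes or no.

reject H₀: yes

Exact binomial: n=34, k=6, p₀=1/2=0.5000
P(X=j) = C(n,j)·p₀^j·(1−p₀)^(n−j); p = Σ P(X=j) over j with P(X=j) ≤ P(X=6)
p-value (two-sided) = 0.00020
At α=0.01: p < α → reject H₀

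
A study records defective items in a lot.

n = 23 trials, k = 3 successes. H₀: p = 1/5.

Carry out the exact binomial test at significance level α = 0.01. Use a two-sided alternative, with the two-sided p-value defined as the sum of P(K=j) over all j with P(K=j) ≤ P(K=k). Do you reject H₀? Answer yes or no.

reject H₀: no

Exact binomial: n=23, k=3, p₀=1/5=0.2000
P(X=j) = C(n,j)·p₀^j·(1−p₀)^(n−j); p = Σ P(X=j) over j with P(X=j) ≤ P(X=3)
p-value (two-sided) = 0.60184
At α=0.01: p ≥ α → fail to reject H₀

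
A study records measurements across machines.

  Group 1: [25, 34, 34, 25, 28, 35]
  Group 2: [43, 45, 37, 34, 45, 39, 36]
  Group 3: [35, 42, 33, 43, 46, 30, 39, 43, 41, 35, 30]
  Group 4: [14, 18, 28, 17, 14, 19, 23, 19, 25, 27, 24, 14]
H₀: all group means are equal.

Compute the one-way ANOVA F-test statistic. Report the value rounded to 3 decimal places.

test statistic = 32.022

Group means [30.17, 39.86, 37.91, 20.17], grand mean 31.083
SSB = Σnᵢ(x̄ᵢ−x̄)² = 2486.484; SSW = ΣΣ(x−x̄ᵢ)² = 828.266
MSB = 2486.484/3 = 828.8279; MSW = 828.266/32 = 25.8833
F = MSB/MSW = 32.0217
df = (3, 32)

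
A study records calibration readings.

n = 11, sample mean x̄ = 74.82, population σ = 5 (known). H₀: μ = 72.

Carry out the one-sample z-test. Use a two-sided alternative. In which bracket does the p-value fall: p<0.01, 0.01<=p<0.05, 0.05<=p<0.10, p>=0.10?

p-value bracket: 0.05<=p<0.10

SE = σ/√n = 5/√11 = 1.5076
z = (x̄−μ₀)/SE = (74.82−72)/1.5076 = 1.8706
p-value (two-sided) = 0.06140
→ bracket: 0.05<=p<0.10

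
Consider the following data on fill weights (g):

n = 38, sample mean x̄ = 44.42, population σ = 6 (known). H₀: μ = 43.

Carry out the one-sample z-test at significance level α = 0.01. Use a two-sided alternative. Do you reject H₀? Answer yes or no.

SE = σ/√n = 6/√38 = 0.9733
z = (x̄−μ₀)/SE = (44.42−43)/0.9733 = 1.4589
p-value (two-sided) = 0.14459
At α=0.01: p ≥ α → fail to reject H₀

reject H₀: no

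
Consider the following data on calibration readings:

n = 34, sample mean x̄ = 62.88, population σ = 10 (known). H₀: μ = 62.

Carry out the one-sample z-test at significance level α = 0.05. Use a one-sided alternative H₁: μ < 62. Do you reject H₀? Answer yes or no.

reject H₀: no

SE = σ/√n = 10/√34 = 1.7150
z = (x̄−μ₀)/SE = (62.88−62)/1.7150 = 0.5131
p-value (one-sided, H₁ less) = 0.69607
At α=0.05: p ≥ α → fail to reject H₀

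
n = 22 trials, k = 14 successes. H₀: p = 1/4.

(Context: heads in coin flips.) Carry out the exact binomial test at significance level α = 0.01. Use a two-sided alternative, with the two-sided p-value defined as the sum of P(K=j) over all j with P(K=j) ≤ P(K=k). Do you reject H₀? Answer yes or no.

Exact binomial: n=22, k=14, p₀=1/4=0.2500
P(X=j) = C(n,j)·p₀^j·(1−p₀)^(n−j); p = Σ P(X=j) over j with P(X=j) ≤ P(X=14)
p-value (two-sided) = 0.00014
At α=0.01: p < α → reject H₀

reject H₀: yes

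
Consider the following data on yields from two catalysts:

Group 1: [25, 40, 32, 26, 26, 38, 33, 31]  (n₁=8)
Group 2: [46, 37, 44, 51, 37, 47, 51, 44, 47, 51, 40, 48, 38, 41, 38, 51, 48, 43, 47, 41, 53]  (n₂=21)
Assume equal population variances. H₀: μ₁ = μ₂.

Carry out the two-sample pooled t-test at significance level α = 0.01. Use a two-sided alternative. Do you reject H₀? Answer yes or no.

reject H₀: yes

x̄₁=31.375, s₁=5.605, n₁=8
x̄₂=44.905, s₂=5.137, n₂=21
s_p² = [7·5.605² + 20·5.137²]/27 = 27.6920
SE = √(s_p²·(1/8+1/21)) = 2.1864
t = (31.375−44.905)/2.1864 = -6.1883
df = 27
p-value (two-sided) = 0.00000
At α=0.01: p < α → reject H₀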